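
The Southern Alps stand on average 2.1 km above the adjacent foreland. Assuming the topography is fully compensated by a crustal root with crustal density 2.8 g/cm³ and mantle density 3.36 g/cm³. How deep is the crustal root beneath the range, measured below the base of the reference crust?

10.5 km

In Airy isostatic equilibrium: the weight of the topography is balanced by the buoyancy of the root, ρ_c h = (ρ_m − ρ_c) r.
r = h · ρ_c / (ρ_m − ρ_c) = 2.1 km × 2.8 / (3.36 − 2.8) = 10.5 km.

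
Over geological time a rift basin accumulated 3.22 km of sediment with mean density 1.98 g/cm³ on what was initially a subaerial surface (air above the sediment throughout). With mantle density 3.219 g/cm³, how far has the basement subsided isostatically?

Subaerial load: s = t ρ_sed / ρ_m = 3.22 km × 1.98/3.219 = 1.98 km.

1.98 km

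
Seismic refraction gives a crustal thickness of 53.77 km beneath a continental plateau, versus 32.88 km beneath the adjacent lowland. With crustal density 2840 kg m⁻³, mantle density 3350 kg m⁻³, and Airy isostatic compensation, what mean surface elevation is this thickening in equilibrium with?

Excess crust Δ = 53.77 km − 32.88 km = 20.89 km, split between elevation h and root r with h + r = Δ.
Airy balance ρ_c h = (ρ_m − ρ_c) r gives r = h ρ_c/(ρ_m − ρ_c), so h (1 + ρ_c/(ρ_m − ρ_c)) = Δ, i.e. h = Δ (ρ_m − ρ_c)/ρ_m.
h = 20.89 km × 510/3350 = 3.18 km.

3.18 km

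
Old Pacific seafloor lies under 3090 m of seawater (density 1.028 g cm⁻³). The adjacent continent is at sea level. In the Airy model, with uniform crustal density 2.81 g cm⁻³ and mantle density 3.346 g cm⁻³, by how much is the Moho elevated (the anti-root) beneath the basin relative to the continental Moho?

In Airy isostatic equilibrium: replacing crust with seawater at the top is compensated by replacing crust with mantle at the base: d (ρ_c − ρ_w) = a (ρ_m − ρ_c).
a = d (ρ_c − ρ_w)/(ρ_m − ρ_c) = 3090 m × 1.782/0.536 = 10300 m.

10300 m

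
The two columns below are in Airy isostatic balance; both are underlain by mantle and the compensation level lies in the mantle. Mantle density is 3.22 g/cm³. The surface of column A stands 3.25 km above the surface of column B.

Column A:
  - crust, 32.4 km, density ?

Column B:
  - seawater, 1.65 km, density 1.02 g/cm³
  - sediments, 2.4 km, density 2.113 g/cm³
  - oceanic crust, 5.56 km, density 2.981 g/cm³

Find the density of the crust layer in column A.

2.66 g/cm³

Take the compensation level at the base of the deeper column (depth z_c below the surface of column A) and equate Σ ρ_i t_i down to z_c; mantle fills any gap and the z_c terms cancel.
Column A: 32.4×ρ + (z_c − 32.4)×3.22
Column B: 3.25×0 + 1.65×1.02 + 2.4×2.113 + 5.56×2.981 + (z_c − 3.25 − 9.61)×3.22
The z_c×3.22 term appears on both sides and cancels. Collect the known terms of each column as K = Σ(ρt)_known − 3.22 × (depth of known layers): K_A = 0 − 3.22×32.4 = −104.328; K_B = 23.32856 − 3.22×(3.25 + 9.61) = −18.08064.
Balance: K_A + 32.4×ρ = K_B, so ρ = (K_B − K_A)/32.4 = 86.2474/32.4 = 2.66 g/cm³.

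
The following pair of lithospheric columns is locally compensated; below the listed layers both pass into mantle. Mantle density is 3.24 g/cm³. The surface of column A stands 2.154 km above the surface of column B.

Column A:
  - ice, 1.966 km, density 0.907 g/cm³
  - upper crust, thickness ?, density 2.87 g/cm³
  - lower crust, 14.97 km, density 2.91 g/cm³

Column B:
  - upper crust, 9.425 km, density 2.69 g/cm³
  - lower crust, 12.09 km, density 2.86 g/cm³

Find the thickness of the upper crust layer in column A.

Take the compensation level at the base of the deeper column (depth z_c below the surface of column A) and equate Σ ρ_i t_i down to z_c; mantle fills any gap and the z_c terms cancel.
Column A: 1.966×0.907 + x×2.87 + 14.97×2.91 + (z_c − 16.936 − x)×3.24
Column B: 2.154×0 + 9.425×2.69 + 12.09×2.86 + (z_c − 2.154 − 21.515)×3.24
The z_c×3.24 term appears on both sides and cancels. Collect the known terms of each column as K = Σ(ρt)_known − 3.24 × (depth of known layers): K_A = 45.345862 − 3.24×16.936 = −9.526778; K_B = 59.93065 − 3.24×(2.154 + 21.515) = −16.75691.
Balance: K_A − x×(3.24 − 2.87) = K_B, so x = (K_A − K_B)/(3.24 − 2.87) = 7.23013/0.37 = 19.5 km.

19.5 km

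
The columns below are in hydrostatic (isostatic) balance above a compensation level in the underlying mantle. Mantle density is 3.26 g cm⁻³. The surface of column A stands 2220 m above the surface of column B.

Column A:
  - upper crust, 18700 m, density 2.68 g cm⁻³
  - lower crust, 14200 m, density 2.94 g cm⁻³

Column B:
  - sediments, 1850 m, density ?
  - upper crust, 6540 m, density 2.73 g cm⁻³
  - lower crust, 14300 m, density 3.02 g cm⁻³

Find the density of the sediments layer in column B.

2.58 g cm⁻³

Take the compensation level at the base of the deeper column (depth z_c below the surface of column A) and equate Σ ρ_i t_i down to z_c; mantle fills any gap and the z_c terms cancel.
Column A: 18700×2.68 + 14200×2.94 + (z_c − 32900)×3.26
Column B: 2220×0 + 1850×ρ + 6540×2.73 + 14300×3.02 + (z_c − 2220 − 22690)×3.26
The z_c×3.26 term appears on both sides and cancels. Collect the known terms of each column as K = Σ(ρt)_known − 3.26 × (depth of known layers): K_A = 91864 − 3.26×32900 = −15390; K_B = 61040.2 − 3.26×(2220 + 22690) = −20166.4.
Balance: K_A = K_B + 1850×ρ, so ρ = (K_A − K_B)/1850 = 4776.4/1850 = 2.58 g cm⁻³.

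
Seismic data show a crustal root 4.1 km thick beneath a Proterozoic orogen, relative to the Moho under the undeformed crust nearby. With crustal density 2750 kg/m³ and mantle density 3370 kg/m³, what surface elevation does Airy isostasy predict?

Isostatic balance requires: ρ_c h = (ρ_m − ρ_c) r.
h = r (ρ_m − ρ_c) / ρ_c = 4.1 km × (3370 − 2750) / 2750 = 0.924 km.

0.924 km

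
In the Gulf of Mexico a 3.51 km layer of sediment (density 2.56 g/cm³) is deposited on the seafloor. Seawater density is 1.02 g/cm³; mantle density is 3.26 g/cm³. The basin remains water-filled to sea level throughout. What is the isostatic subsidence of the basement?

Submarine loading: the sediment displaces seawater, and the subsidence is in turn flooded, so s (ρ_m − ρ_w) = t (ρ_sed − ρ_w).
s = 3.51 km × (2.56 − 1.02) / (3.26 − 1.02) = 2.41 km.

2.41 km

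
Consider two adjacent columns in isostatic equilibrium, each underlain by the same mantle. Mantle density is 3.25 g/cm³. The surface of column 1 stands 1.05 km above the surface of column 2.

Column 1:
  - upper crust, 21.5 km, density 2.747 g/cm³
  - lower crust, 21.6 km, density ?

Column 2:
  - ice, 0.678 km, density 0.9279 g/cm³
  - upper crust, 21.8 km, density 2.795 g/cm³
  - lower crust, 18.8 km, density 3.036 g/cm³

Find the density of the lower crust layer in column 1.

2.87 g/cm³

Take the compensation level at the base of the deeper column (depth z_c below the surface of column 1) and equate Σ ρ_i t_i down to z_c; mantle fills any gap and the z_c terms cancel.
Column 1: 21.5×2.747 + 21.6×ρ + (z_c − 43.1)×3.25
Column 2: 1.05×0 + 0.678×0.9279 + 21.8×2.795 + 18.8×3.036 + (z_c − 1.05 − 41.278)×3.25
The z_c×3.25 term appears on both sides and cancels. Collect the known terms of each column as K = Σ(ρt)_known − 3.25 × (depth of known layers): K_1 = 59.0605 − 3.25×43.1 = −81.0145; K_2 = 118.636916 − 3.25×(1.05 + 41.278) = −18.9290838.
Balance: K_1 + 21.6×ρ = K_2, so ρ = (K_2 − K_1)/21.6 = 62.0854/21.6 = 2.87 g/cm³.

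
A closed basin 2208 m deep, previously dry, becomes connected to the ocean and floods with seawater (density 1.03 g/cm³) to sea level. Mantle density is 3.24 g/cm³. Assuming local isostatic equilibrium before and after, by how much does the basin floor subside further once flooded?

After flooding the water column is d + s deep. Its weight must equal the weight of mantle displaced by the extra subsidence s: (d + s) ρ_w = s ρ_m.
s = d ρ_w / (ρ_m − ρ_w) = 2208 m × 1.03/(3.24 − 1.03) = 1030 m.

1030 m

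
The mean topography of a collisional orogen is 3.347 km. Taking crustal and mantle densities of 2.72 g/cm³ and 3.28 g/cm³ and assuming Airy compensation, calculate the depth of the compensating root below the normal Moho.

16.3 km

By Archimedes' principle applied to the lithosphere: the weight of the topography is balanced by the buoyancy of the root, ρ_c h = (ρ_m − ρ_c) r.
r = h · ρ_c / (ρ_m − ρ_c) = 3.347 km × 2.72 / (3.28 − 2.72) = 16.3 km.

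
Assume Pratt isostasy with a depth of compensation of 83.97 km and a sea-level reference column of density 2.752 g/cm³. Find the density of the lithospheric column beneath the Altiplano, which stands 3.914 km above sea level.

Pratt balance: ρ_ref D = ρ (D + h).
ρ = ρ_ref D/(D + h) = 2.752 × 83.97 km/(83.97 km + 3.914 km) = 2.63 g/cm³.

2.63 g/cm³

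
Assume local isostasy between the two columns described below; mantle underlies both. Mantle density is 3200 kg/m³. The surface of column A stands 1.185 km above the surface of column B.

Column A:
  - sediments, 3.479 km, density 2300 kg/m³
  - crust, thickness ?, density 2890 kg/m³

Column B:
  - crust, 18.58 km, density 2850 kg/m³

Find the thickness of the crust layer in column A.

Take the compensation level at the base of the deeper column (depth z_c below the surface of column A) and equate Σ ρ_i t_i down to z_c; mantle fills any gap and the z_c terms cancel.
Column A: 3.479×2300 + x×2890 + (z_c − 3.479 − x)×3200
Column B: 1.185×0 + 18.58×2850 + (z_c − 1.185 − 18.58)×3200
The z_c×3200 term appears on both sides and cancels. Collect the known terms of each column as K = Σ(ρt)_known − 3200 × (depth of known layers): K_A = 8001.7 − 3200×3.479 = −3131.1; K_B = 52953 − 3200×(1.185 + 18.58) = −10295.
Balance: K_A − x×(3200 − 2890) = K_B, so x = (K_A − K_B)/(3200 − 2890) = 7163.9/310 = 23.1 km.

23.1 km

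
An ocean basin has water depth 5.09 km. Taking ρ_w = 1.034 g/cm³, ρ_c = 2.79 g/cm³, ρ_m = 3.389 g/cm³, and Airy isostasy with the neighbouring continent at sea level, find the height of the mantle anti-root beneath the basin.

In Airy isostatic equilibrium: replacing crust with seawater at the top is compensated by replacing crust with mantle at the base: d (ρ_c − ρ_w) = a (ρ_m − ρ_c).
a = d (ρ_c − ρ_w)/(ρ_m − ρ_c) = 5.09 km × 1.756/0.599 = 14.9 km.

14.9 km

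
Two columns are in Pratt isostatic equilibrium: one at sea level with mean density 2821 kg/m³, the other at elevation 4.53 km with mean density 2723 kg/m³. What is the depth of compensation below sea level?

126 km

ρ_ref D = ρ (D + h) → D (ρ_ref − ρ) = ρ h.
D = ρ h/(ρ_ref − ρ) = 2723 × 4.53 km/(2821 − 2723) = 126 km.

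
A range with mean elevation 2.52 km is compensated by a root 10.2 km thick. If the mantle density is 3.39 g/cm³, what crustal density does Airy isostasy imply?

2.72 g/cm³

ρ_c h = (ρ_m − ρ_c) r → ρ_c (h + r) = ρ_m r → ρ_c = ρ_m r / (h + r).
ρ_c = 3.39 × 10.2 km / (2.52 km + 10.2 km) = 2.72 g/cm³.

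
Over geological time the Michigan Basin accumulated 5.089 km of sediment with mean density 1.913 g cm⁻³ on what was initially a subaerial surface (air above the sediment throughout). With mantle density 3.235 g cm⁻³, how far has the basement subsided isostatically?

Subaerial load: s = t ρ_sed / ρ_m = 5.089 km × 1.913/3.235 = 3.01 km.

3.01 km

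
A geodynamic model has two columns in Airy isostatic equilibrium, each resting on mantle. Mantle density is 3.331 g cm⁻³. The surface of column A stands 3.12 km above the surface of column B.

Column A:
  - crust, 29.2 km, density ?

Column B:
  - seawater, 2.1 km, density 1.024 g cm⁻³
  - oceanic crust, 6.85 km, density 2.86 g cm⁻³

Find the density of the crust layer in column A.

Take the compensation level at the base of the deeper column (depth z_c below the surface of column A) and equate Σ ρ_i t_i down to z_c; mantle fills any gap and the z_c terms cancel.
Column A: 29.2×ρ + (z_c − 29.2)×3.331
Column B: 3.12×0 + 2.1×1.024 + 6.85×2.86 + (z_c − 3.12 − 8.95)×3.331
The z_c×3.331 term appears on both sides and cancels. Collect the known terms of each column as K = Σ(ρt)_known − 3.331 × (depth of known layers): K_A = 0 − 3.331×29.2 = −97.2652; K_B = 21.7414 − 3.331×(3.12 + 8.95) = −18.46377.
Balance: K_A + 29.2×ρ = K_B, so ρ = (K_B − K_A)/29.2 = 78.8014/29.2 = 2.7 g cm⁻³.

2.7 g cm⁻³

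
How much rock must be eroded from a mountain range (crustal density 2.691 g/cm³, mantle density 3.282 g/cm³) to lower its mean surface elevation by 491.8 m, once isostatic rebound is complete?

2730 m

Net drop Δ = e − u = e − e ρ_c/ρ_m = e (ρ_m − ρ_c)/ρ_m.
e = Δ ρ_m/(ρ_m − ρ_c) = 491.8 m × 3.282/0.591 = 2730 m.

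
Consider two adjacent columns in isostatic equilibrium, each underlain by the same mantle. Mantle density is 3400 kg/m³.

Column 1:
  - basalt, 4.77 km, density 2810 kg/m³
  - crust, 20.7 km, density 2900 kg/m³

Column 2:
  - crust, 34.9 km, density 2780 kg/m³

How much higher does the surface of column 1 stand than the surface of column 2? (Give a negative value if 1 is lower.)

For any compensation level in the mantle, the mantle terms cancel and isostasy reduces to e = (Σt_1 − Σt_2) − (Σ(ρt)_1 − Σ(ρt)_2) / ρ_m.
Σt_1 = 25.47 km; Σt_2 = 34.9 km; Σ(ρt)_1 = 73433.7; Σ(ρt)_2 = 97022 (in km·kg/m³).
e = (25.47 − 34.9) − (73433.7 − 97022) / 3400 = −2.49 km.

−2.49 km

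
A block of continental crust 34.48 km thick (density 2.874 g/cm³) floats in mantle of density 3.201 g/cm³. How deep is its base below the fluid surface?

Draft d = t ρ_obj/ρ_fluid = 34.48 km × 2.874/3.201 = 31 km.

31 km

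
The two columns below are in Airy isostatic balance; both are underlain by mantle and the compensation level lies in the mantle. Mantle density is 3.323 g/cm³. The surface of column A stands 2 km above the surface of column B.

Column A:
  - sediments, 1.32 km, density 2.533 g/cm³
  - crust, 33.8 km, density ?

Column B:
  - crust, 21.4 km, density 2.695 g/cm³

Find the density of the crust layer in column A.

Take the compensation level at the base of the deeper column (depth z_c below the surface of column A) and equate Σ ρ_i t_i down to z_c; mantle fills any gap and the z_c terms cancel.
Column A: 1.32×2.533 + 33.8×ρ + (z_c − 35.12)×3.323
Column B: 2×0 + 21.4×2.695 + (z_c − 2 − 21.4)×3.323
The z_c×3.323 term appears on both sides and cancels. Collect the known terms of each column as K = Σ(ρt)_known − 3.323 × (depth of known layers): K_A = 3.34356 − 3.323×35.12 = −113.3602; K_B = 57.673 − 3.323×(2 + 21.4) = −20.0852.
Balance: K_A + 33.8×ρ = K_B, so ρ = (K_B − K_A)/33.8 = 93.275/33.8 = 2.76 g/cm³.

2.76 g/cm³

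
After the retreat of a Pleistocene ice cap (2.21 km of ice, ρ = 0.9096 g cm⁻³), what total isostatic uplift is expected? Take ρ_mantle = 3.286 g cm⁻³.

0.612 km

Removing the load lets mantle flow back in; uplift u satisfies ρ_ice t = ρ_m u.
u = t ρ_ice/ρ_m = 2.21 km × 0.9096/3.286 = 0.612 km.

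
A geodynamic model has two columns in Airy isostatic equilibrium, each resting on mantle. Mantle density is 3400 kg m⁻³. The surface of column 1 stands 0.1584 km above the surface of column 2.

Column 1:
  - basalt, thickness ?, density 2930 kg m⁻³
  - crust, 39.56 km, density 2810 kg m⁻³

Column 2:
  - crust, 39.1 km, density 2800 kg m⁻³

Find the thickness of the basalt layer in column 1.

Take the compensation level at the base of the deeper column (depth z_c below the surface of column 1) and equate Σ ρ_i t_i down to z_c; mantle fills any gap and the z_c terms cancel.
Column 1: x×2930 + 39.56×2810 + (z_c − 39.56 − x)×3400
Column 2: 0.1584×0 + 39.1×2800 + (z_c − 0.1584 − 39.1)×3400
The z_c×3400 term appears on both sides and cancels. Collect the known terms of each column as K = Σ(ρt)_known − 3400 × (depth of known layers): K_1 = 111163.6 − 3400×39.56 = −23340.4; K_2 = 109480 − 3400×(0.1584 + 39.1) = −23998.56.
Balance: K_1 − x×(3400 − 2930) = K_2, so x = (K_1 − K_2)/(3400 − 2930) = 658.16/470 = 1.4 km.

1.4 km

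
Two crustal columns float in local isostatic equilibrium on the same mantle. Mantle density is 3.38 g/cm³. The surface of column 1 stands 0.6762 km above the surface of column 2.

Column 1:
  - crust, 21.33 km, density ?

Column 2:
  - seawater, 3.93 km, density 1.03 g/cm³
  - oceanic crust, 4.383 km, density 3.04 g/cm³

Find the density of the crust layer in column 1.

Take the compensation level at the base of the deeper column (depth z_c below the surface of column 1) and equate Σ ρ_i t_i down to z_c; mantle fills any gap and the z_c terms cancel.
Column 1: 21.33×ρ + (z_c − 21.33)×3.38
Column 2: 0.6762×0 + 3.93×1.03 + 4.383×3.04 + (z_c − 0.6762 − 8.313)×3.38
The z_c×3.38 term appears on both sides and cancels. Collect the known terms of each column as K = Σ(ρt)_known − 3.38 × (depth of known layers): K_1 = 0 − 3.38×21.33 = −72.0954; K_2 = 17.37222 − 3.38×(0.6762 + 8.313) = −13.011276.
Balance: K_1 + 21.33×ρ = K_2, so ρ = (K_2 − K_1)/21.33 = 59.0841/21.33 = 2.77 g/cm³.

2.77 g/cm³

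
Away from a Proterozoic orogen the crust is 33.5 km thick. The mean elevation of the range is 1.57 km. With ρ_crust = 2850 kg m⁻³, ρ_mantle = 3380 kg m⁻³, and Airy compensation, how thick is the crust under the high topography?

43.5 km

Root depth r = h ρ_c / (ρ_m − ρ_c) = 1.57 km × 2850 / 530 = 8.442 km.
Total thickness = T + h + r = 33.5 km + 1.57 km + 8.442 km = 43.5 km.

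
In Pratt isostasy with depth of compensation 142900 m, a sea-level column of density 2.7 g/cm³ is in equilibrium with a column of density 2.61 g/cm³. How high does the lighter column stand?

4930 m

ρ_ref D = ρ (D + h) → h = D (ρ_ref − ρ)/ρ.
h = 142900 m × (2.7 − 2.61)/2.61 = 4930 m.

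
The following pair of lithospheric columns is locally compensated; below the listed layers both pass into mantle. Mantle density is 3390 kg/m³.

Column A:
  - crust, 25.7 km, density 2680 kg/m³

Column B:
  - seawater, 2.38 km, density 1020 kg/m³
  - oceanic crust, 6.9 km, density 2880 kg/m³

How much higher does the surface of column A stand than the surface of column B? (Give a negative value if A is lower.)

2.68 km

For any compensation level in the mantle, the mantle terms cancel and isostasy reduces to e = (Σt_A − Σt_B) − (Σ(ρt)_A − Σ(ρt)_B) / ρ_m.
Σt_A = 25.7 km; Σt_B = 9.28 km; Σ(ρt)_A = 68876; Σ(ρt)_B = 22299.6 (in km·kg/m³).
e = (25.7 − 9.28) − (68876 − 22299.6) / 3390 = 2.68 km.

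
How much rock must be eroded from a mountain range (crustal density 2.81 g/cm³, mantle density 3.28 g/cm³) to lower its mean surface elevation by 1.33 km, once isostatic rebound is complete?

9.28 km

Net drop Δ = e − u = e − e ρ_c/ρ_m = e (ρ_m − ρ_c)/ρ_m.
e = Δ ρ_m/(ρ_m − ρ_c) = 1.33 km × 3.28/0.47 = 9.28 km.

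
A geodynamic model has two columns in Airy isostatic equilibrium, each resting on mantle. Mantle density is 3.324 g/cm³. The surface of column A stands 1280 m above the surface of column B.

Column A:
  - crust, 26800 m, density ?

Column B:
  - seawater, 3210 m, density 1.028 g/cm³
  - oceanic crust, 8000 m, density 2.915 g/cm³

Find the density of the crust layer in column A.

Take the compensation level at the base of the deeper column (depth z_c below the surface of column A) and equate Σ ρ_i t_i down to z_c; mantle fills any gap and the z_c terms cancel.
Column A: 26800×ρ + (z_c − 26800)×3.324
Column B: 1280×0 + 3210×1.028 + 8000×2.915 + (z_c − 1280 − 11210)×3.324
The z_c×3.324 term appears on both sides and cancels. Collect the known terms of each column as K = Σ(ρt)_known − 3.324 × (depth of known layers): K_A = 0 − 3.324×26800 = −89083.2; K_B = 26619.88 − 3.324×(1280 + 11210) = −14896.88.
Balance: K_A + 26800×ρ = K_B, so ρ = (K_B − K_A)/26800 = 74186.3/26800 = 2.77 g/cm³.

2.77 g/cm³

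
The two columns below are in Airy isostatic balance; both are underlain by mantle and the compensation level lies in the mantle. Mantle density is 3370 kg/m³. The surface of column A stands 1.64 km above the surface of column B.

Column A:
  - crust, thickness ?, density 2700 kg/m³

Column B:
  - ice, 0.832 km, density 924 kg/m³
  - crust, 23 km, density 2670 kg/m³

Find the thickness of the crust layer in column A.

35.3 km

Take the compensation level at the base of the deeper column (depth z_c below the surface of column A) and equate Σ ρ_i t_i down to z_c; mantle fills any gap and the z_c terms cancel.
Column A: x×2700 + (z_c − 0 − x)×3370
Column B: 1.64×0 + 0.832×924 + 23×2670 + (z_c − 1.64 − 23.832)×3370
The z_c×3370 term appears on both sides and cancels. Collect the known terms of each column as K = Σ(ρt)_known − 3370 × (depth of known layers): K_A = 0 − 3370×0 = 0; K_B = 62178.768 − 3370×(1.64 + 23.832) = −23661.872.
Balance: K_A − x×(3370 − 2700) = K_B, so x = (K_A − K_B)/(3370 − 2700) = 23661.9/670 = 35.3 km.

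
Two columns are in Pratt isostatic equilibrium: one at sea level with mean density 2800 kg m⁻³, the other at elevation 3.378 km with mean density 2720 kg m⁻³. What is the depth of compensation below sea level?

115 km

ρ_ref D = ρ (D + h) → D (ρ_ref − ρ) = ρ h.
D = ρ h/(ρ_ref − ρ) = 2720 × 3.378 km/(2800 − 2720) = 115 km.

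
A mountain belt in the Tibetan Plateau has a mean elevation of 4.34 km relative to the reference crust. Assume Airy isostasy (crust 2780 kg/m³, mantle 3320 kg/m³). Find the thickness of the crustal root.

By Archimedes' principle applied to the lithosphere: the weight of the topography is balanced by the buoyancy of the root, ρ_c h = (ρ_m − ρ_c) r.
r = h · ρ_c / (ρ_m − ρ_c) = 4.34 km × 2780 / (3320 − 2780) = 22.3 km.

22.3 km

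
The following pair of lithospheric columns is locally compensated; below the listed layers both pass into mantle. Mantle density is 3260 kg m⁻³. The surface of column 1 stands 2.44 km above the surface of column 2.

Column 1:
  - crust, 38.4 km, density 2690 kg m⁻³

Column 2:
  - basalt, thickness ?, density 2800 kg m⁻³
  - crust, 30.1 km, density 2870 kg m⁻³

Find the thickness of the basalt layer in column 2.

4.77 km

Take the compensation level at the base of the deeper column (depth z_c below the surface of column 1) and equate Σ ρ_i t_i down to z_c; mantle fills any gap and the z_c terms cancel.
Column 1: 38.4×2690 + (z_c − 38.4)×3260
Column 2: 2.44×0 + x×2800 + 30.1×2870 + (z_c − 2.44 − 30.1 − x)×3260
The z_c×3260 term appears on both sides and cancels. Collect the known terms of each column as K = Σ(ρt)_known − 3260 × (depth of known layers): K_1 = 103296 − 3260×38.4 = −21888; K_2 = 86387 − 3260×(2.44 + 30.1) = −19693.4.
Balance: K_1 = K_2 − x×(3260 − 2800), so x = (K_2 − K_1)/(3260 − 2800) = 2194.6/460 = 4.77 km.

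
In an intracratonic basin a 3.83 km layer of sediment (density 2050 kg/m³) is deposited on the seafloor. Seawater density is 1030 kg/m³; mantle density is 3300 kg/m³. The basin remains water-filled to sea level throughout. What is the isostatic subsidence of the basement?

Submarine loading: the sediment displaces seawater, and the subsidence is in turn flooded, so s (ρ_m − ρ_w) = t (ρ_sed − ρ_w).
s = 3.83 km × (2050 − 1030) / (3300 − 1030) = 1.72 km.

1.72 km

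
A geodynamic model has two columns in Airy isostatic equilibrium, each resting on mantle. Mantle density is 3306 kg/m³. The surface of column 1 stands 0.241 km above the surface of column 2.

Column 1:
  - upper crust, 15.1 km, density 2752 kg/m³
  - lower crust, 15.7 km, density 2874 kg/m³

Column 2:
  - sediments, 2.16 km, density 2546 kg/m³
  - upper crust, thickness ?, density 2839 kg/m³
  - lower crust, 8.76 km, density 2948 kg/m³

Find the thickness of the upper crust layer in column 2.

Take the compensation level at the base of the deeper column (depth z_c below the surface of column 1) and equate Σ ρ_i t_i down to z_c; mantle fills any gap and the z_c terms cancel.
Column 1: 15.1×2752 + 15.7×2874 + (z_c − 30.8)×3306
Column 2: 0.241×0 + 2.16×2546 + x×2839 + 8.76×2948 + (z_c − 0.241 − 10.92 − x)×3306
The z_c×3306 term appears on both sides and cancels. Collect the known terms of each column as K = Σ(ρt)_known − 3306 × (depth of known layers): K_1 = 86677 − 3306×30.8 = −15147.8; K_2 = 31323.84 − 3306×(0.241 + 10.92) = −5574.426.
Balance: K_1 = K_2 − x×(3306 − 2839), so x = (K_2 − K_1)/(3306 − 2839) = 9573.37/467 = 20.5 km.

20.5 km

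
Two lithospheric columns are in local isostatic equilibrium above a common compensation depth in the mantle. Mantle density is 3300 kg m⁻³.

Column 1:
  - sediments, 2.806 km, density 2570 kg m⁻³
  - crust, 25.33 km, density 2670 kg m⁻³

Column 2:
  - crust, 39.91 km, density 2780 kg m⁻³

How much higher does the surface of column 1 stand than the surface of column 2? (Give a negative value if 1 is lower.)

−0.832 km

For any compensation level in the mantle, the mantle terms cancel and isostasy reduces to e = (Σt_1 − Σt_2) − (Σ(ρt)_1 − Σ(ρt)_2) / ρ_m.
Σt_1 = 28.136 km; Σt_2 = 39.91 km; Σ(ρt)_1 = 74842.52; Σ(ρt)_2 = 110949.8 (in km·kg m⁻³).
e = (28.136 − 39.91) − (74842.52 − 110949.8) / 3300 = −0.832 km.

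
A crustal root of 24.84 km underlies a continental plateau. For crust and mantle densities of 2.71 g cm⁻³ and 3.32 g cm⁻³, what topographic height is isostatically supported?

5.59 km

For local isostatic compensation: ρ_c h = (ρ_m − ρ_c) r.
h = r (ρ_m − ρ_c) / ρ_c = 24.84 km × (3.32 − 2.71) / 2.71 = 5.59 km.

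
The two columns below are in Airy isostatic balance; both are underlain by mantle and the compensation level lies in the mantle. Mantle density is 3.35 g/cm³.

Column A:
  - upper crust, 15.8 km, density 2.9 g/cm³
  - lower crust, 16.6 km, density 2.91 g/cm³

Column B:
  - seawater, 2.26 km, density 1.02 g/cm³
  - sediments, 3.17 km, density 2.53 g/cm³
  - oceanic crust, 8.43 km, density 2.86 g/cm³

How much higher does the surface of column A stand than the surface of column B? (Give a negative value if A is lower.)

For any compensation level in the mantle, the mantle terms cancel and isostasy reduces to e = (Σt_A − Σt_B) − (Σ(ρt)_A − Σ(ρt)_B) / ρ_m.
Σt_A = 32.4 km; Σt_B = 13.86 km; Σ(ρt)_A = 94.126; Σ(ρt)_B = 34.4351 (in km·g/cm³).
e = (32.4 − 13.86) − (94.126 − 34.4351) / 3.35 = 0.722 km.

0.722 km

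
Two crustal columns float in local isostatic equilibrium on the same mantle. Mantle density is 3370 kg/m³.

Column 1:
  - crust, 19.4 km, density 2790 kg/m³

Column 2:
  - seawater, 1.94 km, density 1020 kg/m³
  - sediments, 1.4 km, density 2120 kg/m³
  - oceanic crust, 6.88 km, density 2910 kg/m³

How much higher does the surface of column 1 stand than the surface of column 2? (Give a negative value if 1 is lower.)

0.528 km

For any compensation level in the mantle, the mantle terms cancel and isostasy reduces to e = (Σt_1 − Σt_2) − (Σ(ρt)_1 − Σ(ρt)_2) / ρ_m.
Σt_1 = 19.4 km; Σt_2 = 10.22 km; Σ(ρt)_1 = 54126; Σ(ρt)_2 = 24967.6 (in km·kg/m³).
e = (19.4 − 10.22) − (54126 − 24967.6) / 3370 = 0.528 km.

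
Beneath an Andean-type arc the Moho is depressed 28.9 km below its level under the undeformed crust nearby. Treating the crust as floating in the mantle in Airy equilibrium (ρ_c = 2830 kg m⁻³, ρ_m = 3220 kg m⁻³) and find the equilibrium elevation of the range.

3.98 km

In Airy isostatic equilibrium: ρ_c h = (ρ_m − ρ_c) r.
h = r (ρ_m − ρ_c) / ρ_c = 28.9 km × (3220 − 2830) / 2830 = 3.98 km.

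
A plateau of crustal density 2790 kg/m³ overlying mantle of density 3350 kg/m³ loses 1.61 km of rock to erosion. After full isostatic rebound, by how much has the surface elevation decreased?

Rebound u = e ρ_c/ρ_m = 1.61 km × 2790/3350 = 1.341 km.
Net surface drop = e − u = 1.61 km − 1.341 km = e (ρ_m − ρ_c)/ρ_m = 0.269 km.

0.269 km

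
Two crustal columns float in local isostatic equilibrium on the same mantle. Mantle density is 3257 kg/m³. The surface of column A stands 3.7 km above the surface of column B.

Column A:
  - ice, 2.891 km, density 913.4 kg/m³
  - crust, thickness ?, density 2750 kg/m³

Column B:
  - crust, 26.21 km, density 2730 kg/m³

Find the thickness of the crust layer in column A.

37.6 km

Take the compensation level at the base of the deeper column (depth z_c below the surface of column A) and equate Σ ρ_i t_i down to z_c; mantle fills any gap and the z_c terms cancel.
Column A: 2.891×913.4 + x×2750 + (z_c − 2.891 − x)×3257
Column B: 3.7×0 + 26.21×2730 + (z_c − 3.7 − 26.21)×3257
The z_c×3257 term appears on both sides and cancels. Collect the known terms of each column as K = Σ(ρt)_known − 3257 × (depth of known layers): K_A = 2640.6394 − 3257×2.891 = −6775.3476; K_B = 71553.3 − 3257×(3.7 + 26.21) = −25863.57.
Balance: K_A − x×(3257 − 2750) = K_B, so x = (K_A − K_B)/(3257 − 2750) = 19088.2/507 = 37.6 km.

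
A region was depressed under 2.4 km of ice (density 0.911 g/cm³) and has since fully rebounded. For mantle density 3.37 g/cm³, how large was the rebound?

Removing the load lets mantle flow back in; uplift u satisfies ρ_ice t = ρ_m u.
u = t ρ_ice/ρ_m = 2.4 km × 0.911/3.37 = 0.649 km.

0.649 km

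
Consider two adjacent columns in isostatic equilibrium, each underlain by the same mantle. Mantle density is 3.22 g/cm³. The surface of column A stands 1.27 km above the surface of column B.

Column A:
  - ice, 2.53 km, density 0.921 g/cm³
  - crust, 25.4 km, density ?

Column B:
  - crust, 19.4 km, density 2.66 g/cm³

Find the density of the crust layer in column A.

2.86 g/cm³

Take the compensation level at the base of the deeper column (depth z_c below the surface of column A) and equate Σ ρ_i t_i down to z_c; mantle fills any gap and the z_c terms cancel.
Column A: 2.53×0.921 + 25.4×ρ + (z_c − 27.93)×3.22
Column B: 1.27×0 + 19.4×2.66 + (z_c − 1.27 − 19.4)×3.22
The z_c×3.22 term appears on both sides and cancels. Collect the known terms of each column as K = Σ(ρt)_known − 3.22 × (depth of known layers): K_A = 2.33013 − 3.22×27.93 = −87.60447; K_B = 51.604 − 3.22×(1.27 + 19.4) = −14.9534.
Balance: K_A + 25.4×ρ = K_B, so ρ = (K_B − K_A)/25.4 = 72.6511/25.4 = 2.86 g/cm³.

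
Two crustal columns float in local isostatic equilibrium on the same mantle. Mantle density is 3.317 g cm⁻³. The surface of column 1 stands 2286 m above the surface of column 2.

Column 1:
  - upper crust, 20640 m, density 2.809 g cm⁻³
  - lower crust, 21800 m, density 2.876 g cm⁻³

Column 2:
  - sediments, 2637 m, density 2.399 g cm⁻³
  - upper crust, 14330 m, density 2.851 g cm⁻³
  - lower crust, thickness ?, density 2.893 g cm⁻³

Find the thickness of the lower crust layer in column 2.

Take the compensation level at the base of the deeper column (depth z_c below the surface of column 1) and equate Σ ρ_i t_i down to z_c; mantle fills any gap and the z_c terms cancel.
Column 1: 20640×2.809 + 21800×2.876 + (z_c − 42440)×3.317
Column 2: 2286×0 + 2637×2.399 + 14330×2.851 + x×2.893 + (z_c − 2286 − 16967 − x)×3.317
The z_c×3.317 term appears on both sides and cancels. Collect the known terms of each column as K = Σ(ρt)_known − 3.317 × (depth of known layers): K_1 = 120674.56 − 3.317×42440 = −20098.92; K_2 = 47180.993 − 3.317×(2286 + 16967) = −16681.208.
Balance: K_1 = K_2 − x×(3.317 − 2.893), so x = (K_2 − K_1)/(3.317 − 2.893) = 3417.71/0.424 = 8060 m.

8060 m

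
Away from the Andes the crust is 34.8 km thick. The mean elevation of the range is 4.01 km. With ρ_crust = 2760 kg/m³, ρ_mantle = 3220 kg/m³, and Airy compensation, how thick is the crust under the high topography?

Root depth r = h ρ_c / (ρ_m − ρ_c) = 4.01 km × 2760 / 460 = 24.06 km.
Total thickness = T + h + r = 34.8 km + 4.01 km + 24.06 km = 62.9 km.

62.9 km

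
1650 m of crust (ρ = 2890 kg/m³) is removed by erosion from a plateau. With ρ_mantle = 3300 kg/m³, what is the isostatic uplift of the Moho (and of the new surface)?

1440 m

Unloading: uplift u = e ρ_c/ρ_m = 1650 m × 2890/3300 = 1440 m.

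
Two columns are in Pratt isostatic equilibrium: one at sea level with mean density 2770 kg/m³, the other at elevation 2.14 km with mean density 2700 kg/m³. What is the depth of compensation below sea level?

82.5 km

ρ_ref D = ρ (D + h) → D (ρ_ref − ρ) = ρ h.
D = ρ h/(ρ_ref − ρ) = 2700 × 2.14 km/(2770 − 2700) = 82.5 km.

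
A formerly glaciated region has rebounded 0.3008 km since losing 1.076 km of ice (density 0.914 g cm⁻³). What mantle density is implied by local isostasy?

3.27 g cm⁻³

ρ_m = ρ_ice t / u = 0.914 × 1.076 km/0.3008 km = 3.27 g cm⁻³.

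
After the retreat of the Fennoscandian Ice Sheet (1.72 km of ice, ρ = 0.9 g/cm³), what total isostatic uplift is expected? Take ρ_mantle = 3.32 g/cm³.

0.466 km

Removing the load lets mantle flow back in; uplift u satisfies ρ_ice t = ρ_m u.
u = t ρ_ice/ρ_m = 1.72 km × 0.9/3.32 = 0.466 km.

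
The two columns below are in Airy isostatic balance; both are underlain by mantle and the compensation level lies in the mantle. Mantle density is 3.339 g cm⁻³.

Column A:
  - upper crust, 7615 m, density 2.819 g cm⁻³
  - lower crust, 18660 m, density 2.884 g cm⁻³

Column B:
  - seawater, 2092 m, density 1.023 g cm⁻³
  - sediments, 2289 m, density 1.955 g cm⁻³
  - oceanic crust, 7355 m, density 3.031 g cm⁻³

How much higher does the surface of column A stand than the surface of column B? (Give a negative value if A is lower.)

650 m

For any compensation level in the mantle, the mantle terms cancel and isostasy reduces to e = (Σt_A − Σt_B) − (Σ(ρt)_A − Σ(ρt)_B) / ρ_m.
Σt_A = 26275 m; Σt_B = 11736 m; Σ(ρt)_A = 75282.125; Σ(ρt)_B = 28908.116 (in m·g cm⁻³).
e = (26275 − 11736) − (75282.125 − 28908.116) / 3.339 = 650 m.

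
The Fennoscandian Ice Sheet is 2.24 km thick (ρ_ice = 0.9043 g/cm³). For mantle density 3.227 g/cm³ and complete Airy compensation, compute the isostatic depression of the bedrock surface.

Balancing pressure at the compensation depth: the ice load ρ_ice t is balanced by mantle displaced below, ρ_m s.
s = t ρ_ice / ρ_m = 2.24 km × 0.9043/3.227 = 0.628 km.

0.628 km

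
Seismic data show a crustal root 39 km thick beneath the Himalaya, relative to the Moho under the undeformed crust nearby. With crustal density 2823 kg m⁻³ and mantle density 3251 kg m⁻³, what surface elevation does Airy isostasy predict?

Equating mass per unit area of the two columns: ρ_c h = (ρ_m − ρ_c) r.
h = r (ρ_m − ρ_c) / ρ_c = 39 km × (3251 − 2823) / 2823 = 5.91 km.

5.91 km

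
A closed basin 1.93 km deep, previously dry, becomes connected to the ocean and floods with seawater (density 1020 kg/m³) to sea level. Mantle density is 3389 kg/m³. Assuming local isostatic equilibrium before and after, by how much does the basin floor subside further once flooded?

After flooding the water column is d + s deep. Its weight must equal the weight of mantle displaced by the extra subsidence s: (d + s) ρ_w = s ρ_m.
s = d ρ_w / (ρ_m − ρ_w) = 1.93 km × 1020/(3389 − 1020) = 0.831 km.

0.831 km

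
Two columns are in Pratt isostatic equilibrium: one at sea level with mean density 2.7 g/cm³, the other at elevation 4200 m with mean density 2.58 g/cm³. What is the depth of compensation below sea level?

ρ_ref D = ρ (D + h) → D (ρ_ref − ρ) = ρ h.
D = ρ h/(ρ_ref − ρ) = 2.58 × 4200 m/(2.7 − 2.58) = 90300 m.

90300 m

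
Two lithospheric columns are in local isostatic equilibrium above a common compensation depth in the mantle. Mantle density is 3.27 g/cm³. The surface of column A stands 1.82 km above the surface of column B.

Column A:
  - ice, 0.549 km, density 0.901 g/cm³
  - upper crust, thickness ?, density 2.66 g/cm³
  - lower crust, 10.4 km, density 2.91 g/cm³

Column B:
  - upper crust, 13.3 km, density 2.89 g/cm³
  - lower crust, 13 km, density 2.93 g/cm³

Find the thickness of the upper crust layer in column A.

Take the compensation level at the base of the deeper column (depth z_c below the surface of column A) and equate Σ ρ_i t_i down to z_c; mantle fills any gap and the z_c terms cancel.
Column A: 0.549×0.901 + x×2.66 + 10.4×2.91 + (z_c − 10.949 − x)×3.27
Column B: 1.82×0 + 13.3×2.89 + 13×2.93 + (z_c − 1.82 − 26.3)×3.27
The z_c×3.27 term appears on both sides and cancels. Collect the known terms of each column as K = Σ(ρt)_known − 3.27 × (depth of known layers): K_A = 30.758649 − 3.27×10.949 = −5.044581; K_B = 76.527 − 3.27×(1.82 + 26.3) = −15.4254.
Balance: K_A − x×(3.27 − 2.66) = K_B, so x = (K_A − K_B)/(3.27 − 2.66) = 10.3808/0.61 = 17 km.

17 km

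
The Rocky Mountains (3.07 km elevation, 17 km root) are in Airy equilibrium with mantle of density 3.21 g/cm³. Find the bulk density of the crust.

ρ_c h = (ρ_m − ρ_c) r → ρ_c (h + r) = ρ_m r → ρ_c = ρ_m r / (h + r).
ρ_c = 3.21 × 17 km / (3.07 km + 17 km) = 2.72 g/cm³.

2.72 g/cm³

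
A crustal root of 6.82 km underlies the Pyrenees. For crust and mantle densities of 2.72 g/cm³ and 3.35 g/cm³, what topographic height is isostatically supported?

Balancing pressure at the compensation depth: ρ_c h = (ρ_m − ρ_c) r.
h = r (ρ_m − ρ_c) / ρ_c = 6.82 km × (3.35 − 2.72) / 2.72 = 1.58 km.

1.58 km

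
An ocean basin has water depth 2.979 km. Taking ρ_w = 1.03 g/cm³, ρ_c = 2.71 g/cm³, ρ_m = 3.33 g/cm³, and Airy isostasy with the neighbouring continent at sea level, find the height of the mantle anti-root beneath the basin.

Isostatic balance requires: replacing crust with seawater at the top is compensated by replacing crust with mantle at the base: d (ρ_c − ρ_w) = a (ρ_m − ρ_c).
a = d (ρ_c − ρ_w)/(ρ_m − ρ_c) = 2.979 km × 1.68/0.62 = 8.07 km.

8.07 km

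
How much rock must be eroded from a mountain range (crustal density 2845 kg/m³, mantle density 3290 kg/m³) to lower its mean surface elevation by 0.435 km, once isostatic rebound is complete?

Net drop Δ = e − u = e − e ρ_c/ρ_m = e (ρ_m − ρ_c)/ρ_m.
e = Δ ρ_m/(ρ_m − ρ_c) = 0.435 km × 3290/445 = 3.22 km.

3.22 km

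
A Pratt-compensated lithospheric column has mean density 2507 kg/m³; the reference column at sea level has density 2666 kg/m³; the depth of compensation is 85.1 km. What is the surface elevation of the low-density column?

5.4 km

ρ_ref D = ρ (D + h) → h = D (ρ_ref − ρ)/ρ.
h = 85.1 km × (2666 − 2507)/2507 = 5.4 km.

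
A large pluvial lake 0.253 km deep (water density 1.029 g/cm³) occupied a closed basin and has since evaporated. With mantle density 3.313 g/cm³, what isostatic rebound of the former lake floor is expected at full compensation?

0.0786 km

u = d ρ_w/ρ_m = 0.253 km × 1.029/3.313 = 0.0786 km.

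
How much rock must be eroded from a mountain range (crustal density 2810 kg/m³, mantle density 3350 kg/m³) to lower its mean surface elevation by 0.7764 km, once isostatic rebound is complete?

Net drop Δ = e − u = e − e ρ_c/ρ_m = e (ρ_m − ρ_c)/ρ_m.
e = Δ ρ_m/(ρ_m − ρ_c) = 0.7764 km × 3350/540 = 4.82 km.

4.82 km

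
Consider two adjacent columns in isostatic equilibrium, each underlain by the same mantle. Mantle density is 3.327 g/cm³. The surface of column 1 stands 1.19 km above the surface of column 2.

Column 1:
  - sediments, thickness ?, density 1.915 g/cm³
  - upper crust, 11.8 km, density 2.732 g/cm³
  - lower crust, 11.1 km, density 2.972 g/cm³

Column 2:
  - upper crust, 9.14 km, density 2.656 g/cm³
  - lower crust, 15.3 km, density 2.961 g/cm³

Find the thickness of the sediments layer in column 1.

Take the compensation level at the base of the deeper column (depth z_c below the surface of column 1) and equate Σ ρ_i t_i down to z_c; mantle fills any gap and the z_c terms cancel.
Column 1: x×1.915 + 11.8×2.732 + 11.1×2.972 + (z_c − 22.9 − x)×3.327
Column 2: 1.19×0 + 9.14×2.656 + 15.3×2.961 + (z_c − 1.19 − 24.44)×3.327
The z_c×3.327 term appears on both sides and cancels. Collect the known terms of each column as K = Σ(ρt)_known − 3.327 × (depth of known layers): K_1 = 65.2268 − 3.327×22.9 = −10.9615; K_2 = 69.57914 − 3.327×(1.19 + 24.44) = −15.69187.
Balance: K_1 − x×(3.327 − 1.915) = K_2, so x = (K_1 − K_2)/(3.327 − 1.915) = 4.73037/1.412 = 3.35 km.

3.35 km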